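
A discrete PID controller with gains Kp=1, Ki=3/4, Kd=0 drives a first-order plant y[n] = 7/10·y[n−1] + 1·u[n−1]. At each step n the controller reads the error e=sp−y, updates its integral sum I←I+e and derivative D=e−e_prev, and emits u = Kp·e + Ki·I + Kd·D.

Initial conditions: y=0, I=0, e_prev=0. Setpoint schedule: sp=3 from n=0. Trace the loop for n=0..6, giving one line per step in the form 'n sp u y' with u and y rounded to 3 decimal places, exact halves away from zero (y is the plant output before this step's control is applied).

0 3 5.250 0.000
1 3 -1.688 5.250
2 3 2.334 1.988
3 3 0.052 3.726
4 3 1.373 2.660
5 3 0.622 3.235
6 3 1.056 2.886

(exact arithmetic carried between steps; '≈' marks a value shown rounded to 6 d.p. or computed from one; I and e_prev carry over from the previous line; the table rounds u and y to 3 d.p., halves away from zero)
n=0: y=0, sp=3, e=sp−y=3; I=3, D=e−e_prev=3; u=1·3+3/4·3+0·3=5.25; next y=7/10·0+1·5.25=5.25
n=1: y=5.25, sp=3, e=sp−y=-2.25; I=0.75, D=e−e_prev=-5.25; u=1·(-2.25)+3/4·0.75+0·(-5.25)=-1.6875; next y=7/10·5.25+1·(-1.6875)=1.9875
n=2: y=1.9875, sp=3, e=sp−y=1.0125; I=1.7625, D=e−e_prev=3.2625; u=1·1.0125+3/4·1.7625+0·3.2625=2.334375; next y=7/10·1.9875+1·2.334375=3.725625
n=3: y=3.725625, sp=3, e=sp−y=-0.725625; I=1.036875, D=e−e_prev=-1.738125; u=1·(-0.725625)+3/4·1.036875+0·(-1.738125)≈0.052031; next y=7/10·3.725625+1·0.052031≈2.659969
n=4: y≈2.659969, sp=3, e=sp−y≈0.340031; I≈1.376906, D=e−e_prev≈1.065656; u=1·0.340031+3/4·1.376906+0·1.065656≈1.372711; next y=7/10·2.659969+1·1.372711≈3.234689
n=5: y≈3.234689, sp=3, e=sp−y≈-0.234689; I≈1.142217, D=e−e_prev≈-0.574720; u=1·(-0.234689)+3/4·1.142217+0·(-0.574720)≈0.621974; next y=7/10·3.234689+1·0.621974≈2.886256
n=6: y≈2.886256, sp=3, e=sp−y≈0.113744; I≈1.255961, D=e−e_prev≈0.348433; u=1·0.113744+3/4·1.255961+0·0.348433≈1.055715; next y=7/10·2.886256+1·1.055715≈3.076094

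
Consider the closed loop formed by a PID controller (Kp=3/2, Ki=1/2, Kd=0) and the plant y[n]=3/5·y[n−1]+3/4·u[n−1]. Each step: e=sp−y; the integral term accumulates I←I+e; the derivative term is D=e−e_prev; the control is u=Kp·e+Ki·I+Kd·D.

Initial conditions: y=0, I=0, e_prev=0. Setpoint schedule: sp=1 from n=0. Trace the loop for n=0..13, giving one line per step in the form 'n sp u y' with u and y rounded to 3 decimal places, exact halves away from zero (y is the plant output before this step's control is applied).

(exact arithmetic carried between steps; '≈' marks a value shown rounded to 6 d.p. or computed from one; I and e_prev carry over from the previous line; the table rounds u and y to 3 d.p., halves away from zero)
n=0: y=0, sp=1, e=sp−y=1; I=1, D=e−e_prev=1; u=3/2·1+1/2·1+0·1=2; next y=3/5·0+3/4·2=1.5
n=1: y=1.5, sp=1, e=sp−y=-0.5; I=0.5, D=e−e_prev=-1.5; u=3/2·(-0.5)+1/2·0.5+0·(-1.5)=-0.5; next y=3/5·1.5+3/4·(-0.5)=0.525
n=2: y=0.525, sp=1, e=sp−y=0.475; I=0.975, D=e−e_prev=0.975; u=3/2·0.475+1/2·0.975+0·0.975=1.2; next y=3/5·0.525+3/4·1.2=1.215
n=3: y=1.215, sp=1, e=sp−y=-0.215; I=0.76, D=e−e_prev=-0.69; u=3/2·(-0.215)+1/2·0.76+0·(-0.69)=0.0575; next y=3/5·1.215+3/4·0.0575=0.772125
n=4: y=0.772125, sp=1, e=sp−y=0.227875; I=0.987875, D=e−e_prev=0.442875; u=3/2·0.227875+1/2·0.987875+0·0.442875=0.83575; next y=3/5·0.772125+3/4·0.83575≈1.090088
n=5: y≈1.090088, sp=1, e=sp−y≈-0.090088; I≈0.897788, D=e−e_prev≈-0.317963; u=3/2·(-0.090088)+1/2·0.897788+0·(-0.317963)≈0.313763; next y=3/5·1.090088+3/4·0.313763≈0.889374
n=6: y≈0.889374, sp=1, e=sp−y≈0.110626; I≈1.008413, D=e−e_prev≈0.200713; u=3/2·0.110626+1/2·1.008413+0·0.200713≈0.670145; next y=3/5·0.889374+3/4·0.670145≈1.036233
n=7: y≈1.036233, sp=1, e=sp−y≈-0.036233; I≈0.972180, D=e−e_prev≈-0.146859; u=3/2·(-0.036233)+1/2·0.972180+0·(-0.146859)≈0.431740; next y=3/5·1.036233+3/4·0.431740≈0.945545
n=8: y≈0.945545, sp=1, e=sp−y≈0.054455; I≈1.026635, D=e−e_prev≈0.090688; u=3/2·0.054455+1/2·1.026635+0·0.090688≈0.595000; next y=3/5·0.945545+3/4·0.595000≈1.013577
n=9: y≈1.013577, sp=1, e=sp−y≈-0.013577; I≈1.013058, D=e−e_prev≈-0.068032; u=3/2·(-0.013577)+1/2·1.013058+0·(-0.068032)≈0.486163; next y=3/5·1.013577+3/4·0.486163≈0.972769
n=10: y≈0.972769, sp=1, e=sp−y≈0.027231; I≈1.040289, D=e−e_prev≈0.040808; u=3/2·0.027231+1/2·1.040289+0·0.040808≈0.560991; next y=3/5·0.972769+3/4·0.560991≈1.004405
n=11: y≈1.004405, sp=1, e=sp−y≈-0.004405; I≈1.035884, D=e−e_prev≈-0.031636; u=3/2·(-0.004405)+1/2·1.035884+0·(-0.031636)≈0.511335; next y=3/5·1.004405+3/4·0.511335≈0.986144
n=12: y≈0.986144, sp=1, e=sp−y≈0.013856; I≈1.049740, D=e−e_prev≈0.018261; u=3/2·0.013856+1/2·1.049740+0·0.018261≈0.545654; next y=3/5·0.986144+3/4·0.545654≈1.000927
n=13: y≈1.000927, sp=1, e=sp−y≈-0.000927; I≈1.048813, D=e−e_prev≈-0.014783; u=3/2·(-0.000927)+1/2·1.048813+0·(-0.014783)≈0.523016; next y=3/5·1.000927+3/4·0.523016≈0.992818

0 1 2.000 0.000
1 1 -0.500 1.500
2 1 1.200 0.525
3 1 0.058 1.215
4 1 0.836 0.772
5 1 0.314 1.090
6 1 0.670 0.889
7 1 0.432 1.036
8 1 0.595 0.946
9 1 0.486 1.014
10 1 0.561 0.973
11 1 0.511 1.004
12 1 0.546 0.986
13 1 0.523 1.001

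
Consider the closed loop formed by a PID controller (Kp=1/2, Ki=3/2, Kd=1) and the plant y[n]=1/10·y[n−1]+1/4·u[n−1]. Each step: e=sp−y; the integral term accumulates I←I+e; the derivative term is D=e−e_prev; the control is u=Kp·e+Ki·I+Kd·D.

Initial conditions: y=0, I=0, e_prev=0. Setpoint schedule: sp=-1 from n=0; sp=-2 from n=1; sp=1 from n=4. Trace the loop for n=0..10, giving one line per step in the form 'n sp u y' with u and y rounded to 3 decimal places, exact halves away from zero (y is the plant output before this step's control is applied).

(exact arithmetic carried between steps; '≈' marks a value shown rounded to 6 d.p. or computed from one; I and e_prev carry over from the previous line; the table rounds u and y to 3 d.p., halves away from zero)
n=0: y=0, sp=-1, e=sp−y=-1; I=-1, D=e−e_prev=-1; u=1/2·(-1)+3/2·(-1)+1·(-1)=-3; next y=1/10·0+1/4·(-3)=-0.75
n=1: y=-0.75, sp=-2, e=sp−y=-1.25; I=-2.25, D=e−e_prev=-0.25; u=1/2·(-1.25)+3/2·(-2.25)+1·(-0.25)=-4.25; next y=1/10·(-0.75)+1/4·(-4.25)=-1.1375
n=2: y=-1.1375, sp=-2, e=sp−y=-0.8625; I=-3.1125, D=e−e_prev=0.3875; u=1/2·(-0.8625)+3/2·(-3.1125)+1·0.3875=-4.7125; next y=1/10·(-1.1375)+1/4·(-4.7125)=-1.291875
n=3: y=-1.291875, sp=-2, e=sp−y=-0.708125; I=-3.820625, D=e−e_prev=0.154375; u=1/2·(-0.708125)+3/2·(-3.820625)+1·0.154375=-5.930625; next y=1/10·(-1.291875)+1/4·(-5.930625)≈-1.611844
n=4: y≈-1.611844, sp=1, e=sp−y≈2.611844; I≈-1.208781, D=e−e_prev≈3.319969; u=1/2·2.611844+3/2·(-1.208781)+1·3.319969≈2.812719; next y=1/10·(-1.611844)+1/4·2.812719≈0.541995
n=5: y≈0.541995, sp=1, e=sp−y≈0.458005; I≈-0.750777, D=e−e_prev≈-2.153839; u=1/2·0.458005+3/2·(-0.750777)+1·(-2.153839)≈-3.051002; next y=1/10·0.541995+1/4·(-3.051002)≈-0.708551
n=6: y≈-0.708551, sp=1, e=sp−y≈1.708551; I≈0.957774, D=e−e_prev≈1.250546; u=1/2·1.708551+3/2·0.957774+1·1.250546≈3.541483; next y=1/10·(-0.708551)+1/4·3.541483≈0.814516
n=7: y≈0.814516, sp=1, e=sp−y≈0.185484; I≈1.143259, D=e−e_prev≈-1.523067; u=1/2·0.185484+3/2·1.143259+1·(-1.523067)≈0.284564; next y=1/10·0.814516+1/4·0.284564≈0.152592
n=8: y≈0.152592, sp=1, e=sp−y≈0.847408; I≈1.990666, D=e−e_prev≈0.661923; u=1/2·0.847408+3/2·1.990666+1·0.661923≈4.071626; next y=1/10·0.152592+1/4·4.071626≈1.033166
n=9: y≈1.033166, sp=1, e=sp−y≈-0.033166; I≈1.957500, D=e−e_prev≈-0.880573; u=1/2·(-0.033166)+3/2·1.957500+1·(-0.880573)≈2.039094; next y=1/10·1.033166+1/4·2.039094≈0.613090
n=10: y≈0.613090, sp=1, e=sp−y≈0.386910; I≈2.344410, D=e−e_prev≈0.420076; u=1/2·0.386910+3/2·2.344410+1·0.420076≈4.130146; next y=1/10·0.613090+1/4·4.130146≈1.093845

0 -1 -3.000 0.000
1 -2 -4.250 -0.750
2 -2 -4.713 -1.138
3 -2 -5.931 -1.292
4 1 2.813 -1.612
5 1 -3.051 0.542
6 1 3.541 -0.709
7 1 0.285 0.815
8 1 4.072 0.153
9 1 2.039 1.033
10 1 4.130 0.613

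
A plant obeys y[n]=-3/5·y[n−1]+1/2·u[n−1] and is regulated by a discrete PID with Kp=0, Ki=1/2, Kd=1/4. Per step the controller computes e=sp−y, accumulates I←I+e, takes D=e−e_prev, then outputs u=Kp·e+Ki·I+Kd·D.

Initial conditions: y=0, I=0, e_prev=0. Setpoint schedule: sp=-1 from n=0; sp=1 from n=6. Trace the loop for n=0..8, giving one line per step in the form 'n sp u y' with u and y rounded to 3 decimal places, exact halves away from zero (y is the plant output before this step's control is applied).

(exact arithmetic carried between steps; '≈' marks a value shown rounded to 6 d.p. or computed from one; I and e_prev carry over from the previous line; the table rounds u and y to 3 d.p., halves away from zero)
n=0: y=0, sp=-1, e=sp−y=-1; I=-1, D=e−e_prev=-1; u=0·(-1)+1/2·(-1)+1/4·(-1)=-0.75; next y=-3/5·0+1/2·(-0.75)=-0.375
n=1: y=-0.375, sp=-1, e=sp−y=-0.625; I=-1.625, D=e−e_prev=0.375; u=0·(-0.625)+1/2·(-1.625)+1/4·0.375=-0.71875; next y=-3/5·(-0.375)+1/2·(-0.71875)=-0.134375
n=2: y=-0.134375, sp=-1, e=sp−y=-0.865625; I=-2.490625, D=e−e_prev=-0.240625; u=0·(-0.865625)+1/2·(-2.490625)+1/4·(-0.240625)≈-1.305469; next y=-3/5·(-0.134375)+1/2·(-1.305469)≈-0.572109
n=3: y≈-0.572109, sp=-1, e=sp−y≈-0.427891; I≈-2.918516, D=e−e_prev≈0.437734; u=0·(-0.427891)+1/2·(-2.918516)+1/4·0.437734≈-1.349824; next y=-3/5·(-0.572109)+1/2·(-1.349824)≈-0.331646
n=4: y≈-0.331646, sp=-1, e=sp−y≈-0.668354; I≈-3.586869, D=e−e_prev≈-0.240463; u=0·(-0.668354)+1/2·(-3.586869)+1/4·(-0.240463)≈-1.853550; next y=-3/5·(-0.331646)+1/2·(-1.853550)≈-0.727787
n=5: y≈-0.727787, sp=-1, e=sp−y≈-0.272213; I≈-3.859082, D=e−e_prev≈0.396141; u=0·(-0.272213)+1/2·(-3.859082)+1/4·0.396141≈-1.830506; next y=-3/5·(-0.727787)+1/2·(-1.830506)≈-0.478581
n=6: y≈-0.478581, sp=1, e=sp−y≈1.478581; I≈-2.380501, D=e−e_prev≈1.750793; u=0·1.478581+1/2·(-2.380501)+1/4·1.750793≈-0.752552; next y=-3/5·(-0.478581)+1/2·(-0.752552)≈-0.089128
n=7: y≈-0.089128, sp=1, e=sp−y≈1.089128; I≈-1.291373, D=e−e_prev≈-0.389453; u=0·1.089128+1/2·(-1.291373)+1/4·(-0.389453)≈-0.743050; next y=-3/5·(-0.089128)+1/2·(-0.743050)≈-0.318048
n=8: y≈-0.318048, sp=1, e=sp−y≈1.318048; I≈0.026675, D=e−e_prev≈0.228920; u=0·1.318048+1/2·0.026675+1/4·0.228920≈0.070567; next y=-3/5·(-0.318048)+1/2·0.070567≈0.226113

0 -1 -0.750 0.000
1 -1 -0.719 -0.375
2 -1 -1.305 -0.134
3 -1 -1.350 -0.572
4 -1 -1.854 -0.332
5 -1 -1.831 -0.728
6 1 -0.753 -0.479
7 1 -0.743 -0.089
8 1 0.071 -0.318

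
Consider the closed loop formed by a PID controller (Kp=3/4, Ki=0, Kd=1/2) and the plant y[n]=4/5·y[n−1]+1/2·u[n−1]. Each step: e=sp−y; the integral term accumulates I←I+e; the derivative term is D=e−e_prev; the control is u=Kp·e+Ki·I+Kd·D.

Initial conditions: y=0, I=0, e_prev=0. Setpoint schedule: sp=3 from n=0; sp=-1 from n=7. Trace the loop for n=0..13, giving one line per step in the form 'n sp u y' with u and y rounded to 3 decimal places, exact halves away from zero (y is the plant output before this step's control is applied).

0 3 3.750 0.000
1 3 -0.094 1.875
2 3 1.371 1.453
3 3 0.667 1.848
4 3 0.909 1.812
5 3 0.776 1.904
6 3 0.813 1.911
7 -1 -4.214 1.935
8 -1 0.916 -0.559
9 -1 -1.043 0.011
10 -1 -0.104 -0.513
11 -1 -0.429 -0.462
12 -1 -0.251 -0.584
13 -1 -0.301 -0.593

(exact arithmetic carried between steps; '≈' marks a value shown rounded to 6 d.p. or computed from one; I and e_prev carry over from the previous line; the table rounds u and y to 3 d.p., halves away from zero)
n=0: y=0, sp=3, e=sp−y=3; I=3, D=e−e_prev=3; u=3/4·3+0·3+1/2·3=3.75; next y=4/5·0+1/2·3.75=1.875
n=1: y=1.875, sp=3, e=sp−y=1.125; I=4.125, D=e−e_prev=-1.875; u=3/4·1.125+0·4.125+1/2·(-1.875)=-0.09375; next y=4/5·1.875+1/2·(-0.09375)=1.453125
n=2: y=1.453125, sp=3, e=sp−y=1.546875; I=5.671875, D=e−e_prev=0.421875; u=3/4·1.546875+0·5.671875+1/2·0.421875≈1.371094; next y=4/5·1.453125+1/2·1.371094≈1.848047
n=3: y≈1.848047, sp=3, e=sp−y≈1.151953; I≈6.823828, D=e−e_prev≈-0.394922; u=3/4·1.151953+0·6.823828+1/2·(-0.394922)≈0.666504; next y=4/5·1.848047+1/2·0.666504≈1.811689
n=4: y≈1.811689, sp=3, e=sp−y≈1.188311; I≈8.012139, D=e−e_prev≈0.036357; u=3/4·1.188311+0·8.012139+1/2·0.036357≈0.909412; next y=4/5·1.811689+1/2·0.909412≈1.904057
n=5: y≈1.904057, sp=3, e=sp−y≈1.095943; I≈9.108081, D=e−e_prev≈-0.092368; u=3/4·1.095943+0·9.108081+1/2·(-0.092368)≈0.775773; next y=4/5·1.904057+1/2·0.775773≈1.911132
n=6: y≈1.911132, sp=3, e=sp−y≈1.088868; I≈10.196949, D=e−e_prev≈-0.007075; u=3/4·1.088868+0·10.196949+1/2·(-0.007075)≈0.813113; next y=4/5·1.911132+1/2·0.813113≈1.935463
n=7: y≈1.935463, sp=-1, e=sp−y≈-2.935463; I≈7.261486, D=e−e_prev≈-4.024330; u=3/4·(-2.935463)+0·7.261486+1/2·(-4.024330)≈-4.213762; next y=4/5·1.935463+1/2·(-4.213762)≈-0.558511
n=8: y≈-0.558511, sp=-1, e=sp−y≈-0.441489; I≈6.819997, D=e−e_prev≈2.493973; u=3/4·(-0.441489)+0·6.819997+1/2·2.493973≈0.915870; next y=4/5·(-0.558511)+1/2·0.915870≈0.011126
n=9: y≈0.011126, sp=-1, e=sp−y≈-1.011126; I≈5.808871, D=e−e_prev≈-0.569637; u=3/4·(-1.011126)+0·5.808871+1/2·(-0.569637)≈-1.043163; next y=4/5·0.011126+1/2·(-1.043163)≈-0.512681
n=10: y≈-0.512681, sp=-1, e=sp−y≈-0.487319; I≈5.321552, D=e−e_prev≈0.523807; u=3/4·(-0.487319)+0·5.321552+1/2·0.523807≈-0.103586; next y=4/5·(-0.512681)+1/2·(-0.103586)≈-0.461938
n=11: y≈-0.461938, sp=-1, e=sp−y≈-0.538062; I≈4.783489, D=e−e_prev≈-0.050743; u=3/4·(-0.538062)+0·4.783489+1/2·(-0.050743)≈-0.428918; next y=4/5·(-0.461938)+1/2·(-0.428918)≈-0.584009
n=12: y≈-0.584009, sp=-1, e=sp−y≈-0.415991; I≈4.367499, D=e−e_prev≈0.122072; u=3/4·(-0.415991)+0·4.367499+1/2·0.122072≈-0.250957; next y=4/5·(-0.584009)+1/2·(-0.250957)≈-0.592686
n=13: y≈-0.592686, sp=-1, e=sp−y≈-0.407314; I≈3.960185, D=e−e_prev≈0.008677; u=3/4·(-0.407314)+0·3.960185+1/2·0.008677≈-0.301147; next y=4/5·(-0.592686)+1/2·(-0.301147)≈-0.624722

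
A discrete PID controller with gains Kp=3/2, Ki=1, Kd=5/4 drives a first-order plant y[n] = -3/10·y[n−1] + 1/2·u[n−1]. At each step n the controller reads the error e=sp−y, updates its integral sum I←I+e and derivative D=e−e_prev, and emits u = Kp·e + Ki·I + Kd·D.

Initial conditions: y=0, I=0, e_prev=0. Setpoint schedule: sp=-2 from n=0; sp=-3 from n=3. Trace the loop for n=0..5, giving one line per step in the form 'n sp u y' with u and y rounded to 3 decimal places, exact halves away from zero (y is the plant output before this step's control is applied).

(exact arithmetic carried between steps; '≈' marks a value shown rounded to 6 d.p. or computed from one; I and e_prev carry over from the previous line; the table rounds u and y to 3 d.p., halves away from zero)
n=0: y=0, sp=-2, e=sp−y=-2; I=-2, D=e−e_prev=-2; u=3/2·(-2)+1·(-2)+5/4·(-2)=-7.5; next y=-3/10·0+1/2·(-7.5)=-3.75
n=1: y=-3.75, sp=-2, e=sp−y=1.75; I=-0.25, D=e−e_prev=3.75; u=3/2·1.75+1·(-0.25)+5/4·3.75=7.0625; next y=-3/10·(-3.75)+1/2·7.0625=4.65625
n=2: y=4.65625, sp=-2, e=sp−y=-6.65625; I=-6.90625, D=e−e_prev=-8.40625; u=3/2·(-6.65625)+1·(-6.90625)+5/4·(-8.40625)≈-27.398438; next y=-3/10·4.65625+1/2·(-27.398438)≈-15.096094
n=3: y≈-15.096094, sp=-3, e=sp−y≈12.096094; I≈5.189844, D=e−e_prev≈18.752344; u=3/2·12.096094+1·5.189844+5/4·18.752344≈46.774414; next y=-3/10·(-15.096094)+1/2·46.774414≈27.916035
n=4: y≈27.916035, sp=-3, e=sp−y≈-30.916035; I≈-25.726191, D=e−e_prev≈-43.012129; u=3/2·(-30.916035)+1·(-25.726191)+5/4·(-43.012129)≈-125.865405; next y=-3/10·27.916035+1/2·(-125.865405)≈-71.307513
n=5: y≈-71.307513, sp=-3, e=sp−y≈68.307513; I≈42.581322, D=e−e_prev≈99.223548; u=3/2·68.307513+1·42.581322+5/4·99.223548≈269.072027; next y=-3/10·(-71.307513)+1/2·269.072027≈155.928267

0 -2 -7.500 0.000
1 -2 7.063 -3.750
2 -2 -27.398 4.656
3 -3 46.774 -15.096
4 -3 -125.865 27.916
5 -3 269.072 -71.308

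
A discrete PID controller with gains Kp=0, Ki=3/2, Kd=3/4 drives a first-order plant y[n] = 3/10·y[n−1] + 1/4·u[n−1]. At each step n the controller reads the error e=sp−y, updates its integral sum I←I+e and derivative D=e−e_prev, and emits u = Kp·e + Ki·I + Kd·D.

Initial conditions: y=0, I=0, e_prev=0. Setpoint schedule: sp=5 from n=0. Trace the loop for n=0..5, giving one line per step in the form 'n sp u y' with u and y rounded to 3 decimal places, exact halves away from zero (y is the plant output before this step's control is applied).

0 5 11.250 0.000
1 5 8.672 2.813
2 5 13.614 3.012
3 5 13.832 4.307
4 5 14.846 4.750
5 5 14.684 5.136

(exact arithmetic carried between steps; '≈' marks a value shown rounded to 6 d.p. or computed from one; I and e_prev carry over from the previous line; the table rounds u and y to 3 d.p., halves away from zero)
n=0: y=0, sp=5, e=sp−y=5; I=5, D=e−e_prev=5; u=0·5+3/2·5+3/4·5=11.25; next y=3/10·0+1/4·11.25=2.8125
n=1: y=2.8125, sp=5, e=sp−y=2.1875; I=7.1875, D=e−e_prev=-2.8125; u=0·2.1875+3/2·7.1875+3/4·(-2.8125)=8.671875; next y=3/10·2.8125+1/4·8.671875≈3.011719
n=2: y≈3.011719, sp=5, e=sp−y≈1.988281; I≈9.175781, D=e−e_prev≈-0.199219; u=0·1.988281+3/2·9.175781+3/4·(-0.199219)≈13.614258; next y=3/10·3.011719+1/4·13.614258≈4.307080
n=3: y≈4.307080, sp=5, e=sp−y≈0.692920; I≈9.868701, D=e−e_prev≈-1.295361; u=0·0.692920+3/2·9.868701+3/4·(-1.295361)≈13.831531; next y=3/10·4.307080+1/4·13.831531≈4.750007
n=4: y≈4.750007, sp=5, e=sp−y≈0.249993; I≈10.118694, D=e−e_prev≈-0.442927; u=0·0.249993+3/2·10.118694+3/4·(-0.442927)≈14.845847; next y=3/10·4.750007+1/4·14.845847≈5.136464
n=5: y≈5.136464, sp=5, e=sp−y≈-0.136464; I≈9.982231, D=e−e_prev≈-0.386457; u=0·(-0.136464)+3/2·9.982231+3/4·(-0.386457)≈14.683503; next y=3/10·5.136464+1/4·14.683503≈5.211815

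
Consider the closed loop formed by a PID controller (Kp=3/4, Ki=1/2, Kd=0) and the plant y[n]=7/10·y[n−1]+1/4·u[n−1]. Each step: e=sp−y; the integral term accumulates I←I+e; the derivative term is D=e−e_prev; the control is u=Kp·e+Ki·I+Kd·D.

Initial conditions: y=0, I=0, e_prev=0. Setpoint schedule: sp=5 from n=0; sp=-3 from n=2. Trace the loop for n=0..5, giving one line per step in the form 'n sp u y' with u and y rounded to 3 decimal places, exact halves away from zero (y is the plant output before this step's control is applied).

(exact arithmetic carried between steps; '≈' marks a value shown rounded to 6 d.p. or computed from one; I and e_prev carry over from the previous line; the table rounds u and y to 3 d.p., halves away from zero)
n=0: y=0, sp=5, e=sp−y=5; I=5, D=e−e_prev=5; u=3/4·5+1/2·5+0·5=6.25; next y=7/10·0+1/4·6.25=1.5625
n=1: y=1.5625, sp=5, e=sp−y=3.4375; I=8.4375, D=e−e_prev=-1.5625; u=3/4·3.4375+1/2·8.4375+0·(-1.5625)=6.796875; next y=7/10·1.5625+1/4·6.796875≈2.792969
n=2: y≈2.792969, sp=-3, e=sp−y≈-5.792969; I≈2.644531, D=e−e_prev≈-9.230469; u=3/4·(-5.792969)+1/2·2.644531+0·(-9.230469)≈-3.022461; next y=7/10·2.792969+1/4·(-3.022461)≈1.199463
n=3: y≈1.199463, sp=-3, e=sp−y≈-4.199463; I≈-1.554932, D=e−e_prev≈1.593506; u=3/4·(-4.199463)+1/2·(-1.554932)+0·1.593506≈-3.927063; next y=7/10·1.199463+1/4·(-3.927063)≈-0.142142
n=4: y≈-0.142142, sp=-3, e=sp−y≈-2.857858; I≈-4.412790, D=e−e_prev≈1.341605; u=3/4·(-2.857858)+1/2·(-4.412790)+0·1.341605≈-4.349789; next y=7/10·(-0.142142)+1/4·(-4.349789)≈-1.186946
n=5: y≈-1.186946, sp=-3, e=sp−y≈-1.813054; I≈-6.225844, D=e−e_prev≈1.044805; u=3/4·(-1.813054)+1/2·(-6.225844)+0·1.044805≈-4.472712; next y=7/10·(-1.186946)+1/4·(-4.472712)≈-1.949040

0 5 6.250 0.000
1 5 6.797 1.563
2 -3 -3.022 2.793
3 -3 -3.927 1.199
4 -3 -4.350 -0.142
5 -3 -4.473 -1.187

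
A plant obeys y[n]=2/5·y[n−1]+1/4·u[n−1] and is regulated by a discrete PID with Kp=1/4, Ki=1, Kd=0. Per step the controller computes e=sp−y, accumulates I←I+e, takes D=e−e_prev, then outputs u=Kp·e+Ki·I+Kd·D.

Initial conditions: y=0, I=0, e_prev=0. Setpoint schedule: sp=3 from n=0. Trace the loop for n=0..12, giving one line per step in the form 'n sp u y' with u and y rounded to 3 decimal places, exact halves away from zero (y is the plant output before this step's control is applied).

0 3 3.750 0.000
1 3 5.578 0.938
2 3 6.601 1.770
3 3 7.096 2.358
4 3 7.289 2.717
5 3 7.332 2.909
6 3 7.313 2.997
7 3 7.279 3.027
8 3 7.247 3.030
9 3 7.225 3.024
10 3 7.211 3.016
11 3 7.204 3.009
12 3 7.200 3.005

(exact arithmetic carried between steps; '≈' marks a value shown rounded to 6 d.p. or computed from one; I and e_prev carry over from the previous line; the table rounds u and y to 3 d.p., halves away from zero)
n=0: y=0, sp=3, e=sp−y=3; I=3, D=e−e_prev=3; u=1/4·3+1·3+0·3=3.75; next y=2/5·0+1/4·3.75=0.9375
n=1: y=0.9375, sp=3, e=sp−y=2.0625; I=5.0625, D=e−e_prev=-0.9375; u=1/4·2.0625+1·5.0625+0·(-0.9375)=5.578125; next y=2/5·0.9375+1/4·5.578125≈1.769531
n=2: y≈1.769531, sp=3, e=sp−y≈1.230469; I≈6.292969, D=e−e_prev≈-0.832031; u=1/4·1.230469+1·6.292969+0·(-0.832031)≈6.600586; next y=2/5·1.769531+1/4·6.600586≈2.357959
n=3: y≈2.357959, sp=3, e=sp−y≈0.642041; I≈6.935010, D=e−e_prev≈-0.588428; u=1/4·0.642041+1·6.935010+0·(-0.588428)≈7.095520; next y=2/5·2.357959+1/4·7.095520≈2.717064
n=4: y≈2.717064, sp=3, e=sp−y≈0.282936; I≈7.217946, D=e−e_prev≈-0.359105; u=1/4·0.282936+1·7.217946+0·(-0.359105)≈7.288680; next y=2/5·2.717064+1/4·7.288680≈2.908996
n=5: y≈2.908996, sp=3, e=sp−y≈0.091004; I≈7.308951, D=e−e_prev≈-0.191932; u=1/4·0.091004+1·7.308951+0·(-0.191932)≈7.331702; next y=2/5·2.908996+1/4·7.331702≈2.996524
n=6: y≈2.996524, sp=3, e=sp−y≈0.003476; I≈7.312427, D=e−e_prev≈-0.087528; u=1/4·0.003476+1·7.312427+0·(-0.087528)≈7.313296; next y=2/5·2.996524+1/4·7.313296≈3.026933
n=7: y≈3.026933, sp=3, e=sp−y≈-0.026933; I≈7.285494, D=e−e_prev≈-0.030410; u=1/4·(-0.026933)+1·7.285494+0·(-0.030410)≈7.278760; next y=2/5·3.026933+1/4·7.278760≈3.030463
n=8: y≈3.030463, sp=3, e=sp−y≈-0.030463; I≈7.255030, D=e−e_prev≈-0.003530; u=1/4·(-0.030463)+1·7.255030+0·(-0.003530)≈7.247414; next y=2/5·3.030463+1/4·7.247414≈3.024039
n=9: y≈3.024039, sp=3, e=sp−y≈-0.024039; I≈7.230991, D=e−e_prev≈0.006425; u=1/4·(-0.024039)+1·7.230991+0·0.006425≈7.224981; next y=2/5·3.024039+1/4·7.224981≈3.015861
n=10: y≈3.015861, sp=3, e=sp−y≈-0.015861; I≈7.215130, D=e−e_prev≈0.008178; u=1/4·(-0.015861)+1·7.215130+0·0.008178≈7.211165; next y=2/5·3.015861+1/4·7.211165≈3.009136
n=11: y≈3.009136, sp=3, e=sp−y≈-0.009136; I≈7.205995, D=e−e_prev≈0.006725; u=1/4·(-0.009136)+1·7.205995+0·0.006725≈7.203711; next y=2/5·3.009136+1/4·7.203711≈3.004582
n=12: y≈3.004582, sp=3, e=sp−y≈-0.004582; I≈7.201413, D=e−e_prev≈0.004554; u=1/4·(-0.004582)+1·7.201413+0·0.004554≈7.200267; next y=2/5·3.004582+1/4·7.200267≈3.001900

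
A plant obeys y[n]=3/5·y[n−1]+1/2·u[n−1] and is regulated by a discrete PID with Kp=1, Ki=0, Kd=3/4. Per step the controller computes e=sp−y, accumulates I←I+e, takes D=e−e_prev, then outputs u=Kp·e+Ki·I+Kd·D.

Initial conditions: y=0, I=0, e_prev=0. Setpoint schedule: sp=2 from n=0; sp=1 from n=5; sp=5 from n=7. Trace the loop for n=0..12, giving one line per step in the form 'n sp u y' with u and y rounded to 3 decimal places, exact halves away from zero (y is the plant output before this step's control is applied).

(exact arithmetic carried between steps; '≈' marks a value shown rounded to 6 d.p. or computed from one; I and e_prev carry over from the previous line; the table rounds u and y to 3 d.p., halves away from zero)
n=0: y=0, sp=2, e=sp−y=2; I=2, D=e−e_prev=2; u=1·2+0·2+3/4·2=3.5; next y=3/5·0+1/2·3.5=1.75
n=1: y=1.75, sp=2, e=sp−y=0.25; I=2.25, D=e−e_prev=-1.75; u=1·0.25+0·2.25+3/4·(-1.75)=-1.0625; next y=3/5·1.75+1/2·(-1.0625)=0.51875
n=2: y=0.51875, sp=2, e=sp−y=1.48125; I=3.73125, D=e−e_prev=1.23125; u=1·1.48125+0·3.73125+3/4·1.23125≈2.404688; next y=3/5·0.51875+1/2·2.404688≈1.513594
n=3: y≈1.513594, sp=2, e=sp−y≈0.486406; I≈4.217656, D=e−e_prev≈-0.994844; u=1·0.486406+0·4.217656+3/4·(-0.994844)≈-0.259727; next y=3/5·1.513594+1/2·(-0.259727)≈0.778293
n=4: y≈0.778293, sp=2, e=sp−y≈1.221707; I≈5.439363, D=e−e_prev≈0.735301; u=1·1.221707+0·5.439363+3/4·0.735301≈1.773183; next y=3/5·0.778293+1/2·1.773183≈1.353567
n=5: y≈1.353567, sp=1, e=sp−y≈-0.353567; I≈5.085796, D=e−e_prev≈-1.575274; u=1·(-0.353567)+0·5.085796+3/4·(-1.575274)≈-1.535023; next y=3/5·1.353567+1/2·(-1.535023)≈0.044629
n=6: y≈0.044629, sp=1, e=sp−y≈0.955371; I≈6.041167, D=e−e_prev≈1.308938; u=1·0.955371+0·6.041167+3/4·1.308938≈1.937075; next y=3/5·0.044629+1/2·1.937075≈0.995315
n=7: y≈0.995315, sp=5, e=sp−y≈4.004685; I≈10.045853, D=e−e_prev≈3.049314; u=1·4.004685+0·10.045853+3/4·3.049314≈6.291671; next y=3/5·0.995315+1/2·6.291671≈3.743024
n=8: y≈3.743024, sp=5, e=sp−y≈1.256976; I≈11.302828, D=e−e_prev≈-2.747710; u=1·1.256976+0·11.302828+3/4·(-2.747710)≈-0.803806; next y=3/5·3.743024+1/2·(-0.803806)≈1.843911
n=9: y≈1.843911, sp=5, e=sp−y≈3.156089; I≈14.458917, D=e−e_prev≈1.899113; u=1·3.156089+0·14.458917+3/4·1.899113≈4.580423; next y=3/5·1.843911+1/2·4.580423≈3.396558
n=10: y≈3.396558, sp=5, e=sp−y≈1.603442; I≈16.062358, D=e−e_prev≈-1.552647; u=1·1.603442+0·16.062358+3/4·(-1.552647)≈0.438956; next y=3/5·3.396558+1/2·0.438956≈2.257413
n=11: y≈2.257413, sp=5, e=sp−y≈2.742587; I≈18.804945, D=e−e_prev≈1.139145; u=1·2.742587+0·18.804945+3/4·1.139145≈3.596946; next y=3/5·2.257413+1/2·3.596946≈3.152921
n=12: y≈3.152921, sp=5, e=sp−y≈1.847079; I≈20.652024, D=e−e_prev≈-0.895508; u=1·1.847079+0·20.652024+3/4·(-0.895508)≈1.175448; next y=3/5·3.152921+1/2·1.175448≈2.479477

0 2 3.500 0.000
1 2 -1.063 1.750
2 2 2.405 0.519
3 2 -0.260 1.514
4 2 1.773 0.778
5 1 -1.535 1.354
6 1 1.937 0.045
7 5 6.292 0.995
8 5 -0.804 3.743
9 5 4.580 1.844
10 5 0.439 3.397
11 5 3.597 2.257
12 5 1.175 3.153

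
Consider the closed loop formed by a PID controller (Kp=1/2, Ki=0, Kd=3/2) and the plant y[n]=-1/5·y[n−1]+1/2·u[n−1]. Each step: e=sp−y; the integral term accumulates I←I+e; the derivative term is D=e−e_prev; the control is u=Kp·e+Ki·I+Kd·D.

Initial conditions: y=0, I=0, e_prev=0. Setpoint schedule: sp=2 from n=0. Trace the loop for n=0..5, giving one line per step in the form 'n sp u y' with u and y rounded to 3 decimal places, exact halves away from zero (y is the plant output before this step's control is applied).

(exact arithmetic carried between steps; '≈' marks a value shown rounded to 6 d.p. or computed from one; I and e_prev carry over from the previous line; the table rounds u and y to 3 d.p., halves away from zero)
n=0: y=0, sp=2, e=sp−y=2; I=2, D=e−e_prev=2; u=1/2·2+0·2+3/2·2=4; next y=-1/5·0+1/2·4=2
n=1: y=2, sp=2, e=sp−y=0; I=2, D=e−e_prev=-2; u=1/2·0+0·2+3/2·(-2)=-3; next y=-1/5·2+1/2·(-3)=-1.9
n=2: y=-1.9, sp=2, e=sp−y=3.9; I=5.9, D=e−e_prev=3.9; u=1/2·3.9+0·5.9+3/2·3.9=7.8; next y=-1/5·(-1.9)+1/2·7.8=4.28
n=3: y=4.28, sp=2, e=sp−y=-2.28; I=3.62, D=e−e_prev=-6.18; u=1/2·(-2.28)+0·3.62+3/2·(-6.18)=-10.41; next y=-1/5·4.28+1/2·(-10.41)=-6.061
n=4: y=-6.061, sp=2, e=sp−y=8.061; I=11.681, D=e−e_prev=10.341; u=1/2·8.061+0·11.681+3/2·10.341=19.542; next y=-1/5·(-6.061)+1/2·19.542=10.9832
n=5: y=10.9832, sp=2, e=sp−y=-8.9832; I=2.6978, D=e−e_prev=-17.0442; u=1/2·(-8.9832)+0·2.6978+3/2·(-17.0442)=-30.0579; next y=-1/5·10.9832+1/2·(-30.0579)=-17.22559

0 2 4.000 0.000
1 2 -3.000 2.000
2 2 7.800 -1.900
3 2 -10.410 4.280
4 2 19.542 -6.061
5 2 -30.058 10.983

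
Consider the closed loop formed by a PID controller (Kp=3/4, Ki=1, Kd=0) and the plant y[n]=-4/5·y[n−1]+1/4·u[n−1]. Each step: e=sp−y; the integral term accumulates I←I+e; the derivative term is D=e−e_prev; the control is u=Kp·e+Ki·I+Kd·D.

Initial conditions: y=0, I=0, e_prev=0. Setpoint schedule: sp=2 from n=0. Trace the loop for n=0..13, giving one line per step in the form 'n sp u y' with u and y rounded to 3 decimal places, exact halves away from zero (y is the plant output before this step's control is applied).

(exact arithmetic carried between steps; '≈' marks a value shown rounded to 6 d.p. or computed from one; I and e_prev carry over from the previous line; the table rounds u and y to 3 d.p., halves away from zero)
n=0: y=0, sp=2, e=sp−y=2; I=2, D=e−e_prev=2; u=3/4·2+1·2+0·2=3.5; next y=-4/5·0+1/4·3.5=0.875
n=1: y=0.875, sp=2, e=sp−y=1.125; I=3.125, D=e−e_prev=-0.875; u=3/4·1.125+1·3.125+0·(-0.875)=3.96875; next y=-4/5·0.875+1/4·3.96875≈0.292188
n=2: y≈0.292188, sp=2, e=sp−y≈1.707813; I≈4.832813, D=e−e_prev≈0.582813; u=3/4·1.707813+1·4.832813+0·0.582813≈6.113672; next y=-4/5·0.292188+1/4·6.113672≈1.294668
n=3: y≈1.294668, sp=2, e=sp−y≈0.705332; I≈5.538145, D=e−e_prev≈-1.002480; u=3/4·0.705332+1·5.538145+0·(-1.002480)≈6.067144; next y=-4/5·1.294668+1/4·6.067144≈0.481052
n=4: y≈0.481052, sp=2, e=sp−y≈1.518948; I≈7.057093, D=e−e_prev≈0.813616; u=3/4·1.518948+1·7.057093+0·0.813616≈8.196304; next y=-4/5·0.481052+1/4·8.196304≈1.664235
n=5: y≈1.664235, sp=2, e=sp−y≈0.335765; I≈7.392858, D=e−e_prev≈-1.183183; u=3/4·0.335765+1·7.392858+0·(-1.183183)≈7.644682; next y=-4/5·1.664235+1/4·7.644682≈0.579783
n=6: y≈0.579783, sp=2, e=sp−y≈1.420217; I≈8.813076, D=e−e_prev≈1.084452; u=3/4·1.420217+1·8.813076+0·1.084452≈9.878239; next y=-4/5·0.579783+1/4·9.878239≈2.005734
n=7: y≈2.005734, sp=2, e=sp−y≈-0.005734; I≈8.807342, D=e−e_prev≈-1.425951; u=3/4·(-0.005734)+1·8.807342+0·(-1.425951)≈8.803042; next y=-4/5·2.005734+1/4·8.803042≈0.596174
n=8: y≈0.596174, sp=2, e=sp−y≈1.403826; I≈10.211168, D=e−e_prev≈1.409560; u=3/4·1.403826+1·10.211168+0·1.409560≈11.264038; next y=-4/5·0.596174+1/4·11.264038≈2.339071
n=9: y≈2.339071, sp=2, e=sp−y≈-0.339071; I≈9.872098, D=e−e_prev≈-1.742897; u=3/4·(-0.339071)+1·9.872098+0·(-1.742897)≈9.617795; next y=-4/5·2.339071+1/4·9.617795≈0.533192
n=10: y≈0.533192, sp=2, e=sp−y≈1.466808; I≈11.338906, D=e−e_prev≈1.805879; u=3/4·1.466808+1·11.338906+0·1.805879≈12.439011; next y=-4/5·0.533192+1/4·12.439011≈2.683199
n=11: y≈2.683199, sp=2, e=sp−y≈-0.683199; I≈10.655706, D=e−e_prev≈-2.150007; u=3/4·(-0.683199)+1·10.655706+0·(-2.150007)≈10.143307; next y=-4/5·2.683199+1/4·10.143307≈0.389267
n=12: y≈0.389267, sp=2, e=sp−y≈1.610733; I≈12.266439, D=e−e_prev≈2.293932; u=3/4·1.610733+1·12.266439+0·2.293932≈13.474488; next y=-4/5·0.389267+1/4·13.474488≈3.057208
n=13: y≈3.057208, sp=2, e=sp−y≈-1.057208; I≈11.209231, D=e−e_prev≈-2.667941; u=3/4·(-1.057208)+1·11.209231+0·(-2.667941)≈10.416325; next y=-4/5·3.057208+1/4·10.416325≈0.158315

0 2 3.500 0.000
1 2 3.969 0.875
2 2 6.114 0.292
3 2 6.067 1.295
4 2 8.196 0.481
5 2 7.645 1.664
6 2 9.878 0.580
7 2 8.803 2.006
8 2 11.264 0.596
9 2 9.618 2.339
10 2 12.439 0.533
11 2 10.143 2.683
12 2 13.474 0.389
13 2 10.416 3.057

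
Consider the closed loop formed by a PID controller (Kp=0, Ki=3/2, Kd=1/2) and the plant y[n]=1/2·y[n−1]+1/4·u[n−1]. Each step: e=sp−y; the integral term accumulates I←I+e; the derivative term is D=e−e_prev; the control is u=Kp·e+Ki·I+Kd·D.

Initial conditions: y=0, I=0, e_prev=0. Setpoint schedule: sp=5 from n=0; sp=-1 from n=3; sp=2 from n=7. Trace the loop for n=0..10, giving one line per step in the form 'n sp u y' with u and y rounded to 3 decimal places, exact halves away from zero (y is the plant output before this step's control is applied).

(exact arithmetic carried between steps; '≈' marks a value shown rounded to 6 d.p. or computed from one; I and e_prev carry over from the previous line; the table rounds u and y to 3 d.p., halves away from zero)
n=0: y=0, sp=5, e=sp−y=5; I=5, D=e−e_prev=5; u=0·5+3/2·5+1/2·5=10; next y=1/2·0+1/4·10=2.5
n=1: y=2.5, sp=5, e=sp−y=2.5; I=7.5, D=e−e_prev=-2.5; u=0·2.5+3/2·7.5+1/2·(-2.5)=10; next y=1/2·2.5+1/4·10=3.75
n=2: y=3.75, sp=5, e=sp−y=1.25; I=8.75, D=e−e_prev=-1.25; u=0·1.25+3/2·8.75+1/2·(-1.25)=12.5; next y=1/2·3.75+1/4·12.5=5
n=3: y=5, sp=-1, e=sp−y=-6; I=2.75, D=e−e_prev=-7.25; u=0·(-6)+3/2·2.75+1/2·(-7.25)=0.5; next y=1/2·5+1/4·0.5=2.625
n=4: y=2.625, sp=-1, e=sp−y=-3.625; I=-0.875, D=e−e_prev=2.375; u=0·(-3.625)+3/2·(-0.875)+1/2·2.375=-0.125; next y=1/2·2.625+1/4·(-0.125)=1.28125
n=5: y=1.28125, sp=-1, e=sp−y=-2.28125; I=-3.15625, D=e−e_prev=1.34375; u=0·(-2.28125)+3/2·(-3.15625)+1/2·1.34375=-4.0625; next y=1/2·1.28125+1/4·(-4.0625)=-0.375
n=6: y=-0.375, sp=-1, e=sp−y=-0.625; I=-3.78125, D=e−e_prev=1.65625; u=0·(-0.625)+3/2·(-3.78125)+1/2·1.65625=-4.84375; next y=1/2·(-0.375)+1/4·(-4.84375)≈-1.398438
n=7: y≈-1.398438, sp=2, e=sp−y≈3.398438; I≈-0.382813, D=e−e_prev≈4.023438; u=0·3.398438+3/2·(-0.382813)+1/2·4.023438≈1.4375; next y=1/2·(-1.398438)+1/4·1.4375≈-0.339844
n=8: y≈-0.339844, sp=2, e=sp−y≈2.339844; I≈1.957031, D=e−e_prev≈-1.058594; u=0·2.339844+3/2·1.957031+1/2·(-1.058594)≈2.40625; next y=1/2·(-0.339844)+1/4·2.40625≈0.431641
n=9: y≈0.431641, sp=2, e=sp−y≈1.568359; I≈3.525391, D=e−e_prev≈-0.771484; u=0·1.568359+3/2·3.525391+1/2·(-0.771484)≈4.902344; next y=1/2·0.431641+1/4·4.902344≈1.441406
n=10: y≈1.441406, sp=2, e=sp−y≈0.558594; I≈4.083984, D=e−e_prev≈-1.009766; u=0·0.558594+3/2·4.083984+1/2·(-1.009766)≈5.621094; next y=1/2·1.441406+1/4·5.621094≈2.125977

0 5 10.000 0.000
1 5 10.000 2.500
2 5 12.500 3.750
3 -1 0.500 5.000
4 -1 -0.125 2.625
5 -1 -4.063 1.281
6 -1 -4.844 -0.375
7 2 1.438 -1.398
8 2 2.406 -0.340
9 2 4.902 0.432
10 2 5.621 1.441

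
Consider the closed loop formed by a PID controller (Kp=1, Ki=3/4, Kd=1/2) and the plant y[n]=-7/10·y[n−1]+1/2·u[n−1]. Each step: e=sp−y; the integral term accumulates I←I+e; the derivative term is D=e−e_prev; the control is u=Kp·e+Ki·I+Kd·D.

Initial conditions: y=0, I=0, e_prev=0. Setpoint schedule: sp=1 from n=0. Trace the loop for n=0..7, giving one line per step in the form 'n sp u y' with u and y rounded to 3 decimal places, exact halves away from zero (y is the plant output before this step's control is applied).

(exact arithmetic carried between steps; '≈' marks a value shown rounded to 6 d.p. or computed from one; I and e_prev carry over from the previous line; the table rounds u and y to 3 d.p., halves away from zero)
n=0: y=0, sp=1, e=sp−y=1; I=1, D=e−e_prev=1; u=1·1+3/4·1+1/2·1=2.25; next y=-7/10·0+1/2·2.25=1.125
n=1: y=1.125, sp=1, e=sp−y=-0.125; I=0.875, D=e−e_prev=-1.125; u=1·(-0.125)+3/4·0.875+1/2·(-1.125)=-0.03125; next y=-7/10·1.125+1/2·(-0.03125)=-0.803125
n=2: y=-0.803125, sp=1, e=sp−y=1.803125; I=2.678125, D=e−e_prev=1.928125; u=1·1.803125+3/4·2.678125+1/2·1.928125≈4.775781; next y=-7/10·(-0.803125)+1/2·4.775781≈2.950078
n=3: y≈2.950078, sp=1, e=sp−y≈-1.950078; I≈0.728047, D=e−e_prev≈-3.753203; u=1·(-1.950078)+3/4·0.728047+1/2·(-3.753203)≈-3.280645; next y=-7/10·2.950078+1/2·(-3.280645)≈-3.705377
n=4: y≈-3.705377, sp=1, e=sp−y≈4.705377; I≈5.433424, D=e−e_prev≈6.655455; u=1·4.705377+3/4·5.433424+1/2·6.655455≈12.108172; next y=-7/10·(-3.705377)+1/2·12.108172≈8.647850
n=5: y≈8.647850, sp=1, e=sp−y≈-7.647850; I≈-2.214426, D=e−e_prev≈-12.353227; u=1·(-7.647850)+3/4·(-2.214426)+1/2·(-12.353227)≈-15.485283; next y=-7/10·8.647850+1/2·(-15.485283)≈-13.796137
n=6: y≈-13.796137, sp=1, e=sp−y≈14.796137; I≈12.581710, D=e−e_prev≈22.443987; u=1·14.796137+3/4·12.581710+1/2·22.443987≈35.454413; next y=-7/10·(-13.796137)+1/2·35.454413≈27.384502
n=7: y≈27.384502, sp=1, e=sp−y≈-26.384502; I≈-13.802792, D=e−e_prev≈-41.180639; u=1·(-26.384502)+3/4·(-13.802792)+1/2·(-41.180639)≈-57.326915; next y=-7/10·27.384502+1/2·(-57.326915)≈-47.832609

0 1 2.250 0.000
1 1 -0.031 1.125
2 1 4.776 -0.803
3 1 -3.281 2.950
4 1 12.108 -3.705
5 1 -15.485 8.648
6 1 35.454 -13.796
7 1 -57.327 27.385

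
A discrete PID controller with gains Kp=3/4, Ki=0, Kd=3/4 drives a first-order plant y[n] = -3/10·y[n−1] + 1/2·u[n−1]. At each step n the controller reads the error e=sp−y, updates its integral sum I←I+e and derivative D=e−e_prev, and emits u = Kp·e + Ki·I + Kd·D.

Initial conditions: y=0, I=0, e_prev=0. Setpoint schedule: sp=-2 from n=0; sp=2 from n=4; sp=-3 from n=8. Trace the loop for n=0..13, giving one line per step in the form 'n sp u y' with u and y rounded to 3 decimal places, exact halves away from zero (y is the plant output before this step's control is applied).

0 -2 -3.000 0.000
1 -2 0.750 -1.500
2 -2 -3.863 0.825
3 -2 2.387 -2.179
4 2 0.095 1.847
5 2 3.645 -0.506
6 2 -1.841 1.974
7 2 5.250 -1.513
8 -3 -11.753 3.079
9 -3 10.260 -6.800
10 -3 -18.106 7.170
11 -3 19.933 -11.204
12 -3 -30.645 13.328
13 -3 36.727 -19.321

(exact arithmetic carried between steps; '≈' marks a value shown rounded to 6 d.p. or computed from one; I and e_prev carry over from the previous line; the table rounds u and y to 3 d.p., halves away from zero)
n=0: y=0, sp=-2, e=sp−y=-2; I=-2, D=e−e_prev=-2; u=3/4·(-2)+0·(-2)+3/4·(-2)=-3; next y=-3/10·0+1/2·(-3)=-1.5
n=1: y=-1.5, sp=-2, e=sp−y=-0.5; I=-2.5, D=e−e_prev=1.5; u=3/4·(-0.5)+0·(-2.5)+3/4·1.5=0.75; next y=-3/10·(-1.5)+1/2·0.75=0.825
n=2: y=0.825, sp=-2, e=sp−y=-2.825; I=-5.325, D=e−e_prev=-2.325; u=3/4·(-2.825)+0·(-5.325)+3/4·(-2.325)=-3.8625; next y=-3/10·0.825+1/2·(-3.8625)=-2.17875
n=3: y=-2.17875, sp=-2, e=sp−y=0.17875; I=-5.14625, D=e−e_prev=3.00375; u=3/4·0.17875+0·(-5.14625)+3/4·3.00375=2.386875; next y=-3/10·(-2.17875)+1/2·2.386875≈1.847063
n=4: y≈1.847063, sp=2, e=sp−y≈0.152938; I≈-4.993313, D=e−e_prev≈-0.025813; u=3/4·0.152938+0·(-4.993313)+3/4·(-0.025813)≈0.095344; next y=-3/10·1.847063+1/2·0.095344≈-0.506447
n=5: y≈-0.506447, sp=2, e=sp−y≈2.506447; I≈-2.486866, D=e−e_prev≈2.353509; u=3/4·2.506447+0·(-2.486866)+3/4·2.353509≈3.644967; next y=-3/10·(-0.506447)+1/2·3.644967≈1.974418
n=6: y≈1.974418, sp=2, e=sp−y≈0.025582; I≈-2.461283, D=e−e_prev≈-2.480865; u=3/4·0.025582+0·(-2.461283)+3/4·(-2.480865)≈-1.841462; next y=-3/10·1.974418+1/2·(-1.841462)≈-1.513056
n=7: y≈-1.513056, sp=2, e=sp−y≈3.513056; I≈1.051773, D=e−e_prev≈3.487474; u=3/4·3.513056+0·1.051773+3/4·3.487474≈5.250397; next y=-3/10·(-1.513056)+1/2·5.250397≈3.079116
n=8: y≈3.079116, sp=-3, e=sp−y≈-6.079116; I≈-5.027343, D=e−e_prev≈-9.592172; u=3/4·(-6.079116)+0·(-5.027343)+3/4·(-9.592172)≈-11.753465; next y=-3/10·3.079116+1/2·(-11.753465)≈-6.800467
n=9: y≈-6.800467, sp=-3, e=sp−y≈3.800467; I≈-1.226875, D=e−e_prev≈9.879583; u=3/4·3.800467+0·(-1.226875)+3/4·9.879583≈10.260038; next y=-3/10·(-6.800467)+1/2·10.260038≈7.170159
n=10: y≈7.170159, sp=-3, e=sp−y≈-10.170159; I≈-11.397034, D=e−e_prev≈-13.970626; u=3/4·(-10.170159)+0·(-11.397034)+3/4·(-13.970626)≈-18.105589; next y=-3/10·7.170159+1/2·(-18.105589)≈-11.203842
n=11: y≈-11.203842, sp=-3, e=sp−y≈8.203842; I≈-3.193192, D=e−e_prev≈18.374001; u=3/4·8.203842+0·(-3.193192)+3/4·18.374001≈19.933383; next y=-3/10·(-11.203842)+1/2·19.933383≈13.327844
n=12: y≈13.327844, sp=-3, e=sp−y≈-16.327844; I≈-19.521036, D=e−e_prev≈-24.531686; u=3/4·(-16.327844)+0·(-19.521036)+3/4·(-24.531686)≈-30.644648; next y=-3/10·13.327844+1/2·(-30.644648)≈-19.320677
n=13: y≈-19.320677, sp=-3, e=sp−y≈16.320677; I≈-3.200359, D=e−e_prev≈32.648521; u=3/4·16.320677+0·(-3.200359)+3/4·32.648521≈36.726899; next y=-3/10·(-19.320677)+1/2·36.726899≈24.159652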